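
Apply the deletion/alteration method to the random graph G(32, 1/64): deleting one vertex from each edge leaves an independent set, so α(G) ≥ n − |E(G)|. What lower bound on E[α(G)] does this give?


E[|E(G)|] = C(32, 2)·p = 496 · (1/64) = 31/4.
E[α(G)] ≥ n − E[|E(G)|] = 32 − 31/4 = 97/4.
Numerically: ≈ 24.250.
(This is only a lower bound; the true E[α(G)] may be larger.)

E[α(G)] ≥ 97/4 ≈ 24.250.


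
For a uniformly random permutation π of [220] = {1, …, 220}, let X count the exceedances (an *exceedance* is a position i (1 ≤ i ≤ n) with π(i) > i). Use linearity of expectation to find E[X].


Write X = Σ_{i=1}^{220} X_i, where X_i = 1_{π(i) > i}.
For each fixed i, π(i) is uniform over {1, …, 220} (marginal of a uniform permutation), so P[π(i) > i] = (n − i)/n. Summing: Σ_{i=1}^{220} (n − i)/n = (0 + 1 + … + 219)/220 = 220(220 − 1)/(2·220) = (220 − 1)/2.
Hence E[X] = Σ_{i=1}^{220} (220 − i)/220 = 219/2 ≈ 109.50000.

E[X] = 219/2 = 109.50000.


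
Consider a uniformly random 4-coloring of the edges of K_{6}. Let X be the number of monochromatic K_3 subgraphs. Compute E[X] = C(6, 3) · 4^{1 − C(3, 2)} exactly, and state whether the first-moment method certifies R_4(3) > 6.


E[X] = C(6, 3) · 4^{1 − 3} = 20 · 4^{−2} = 20/16.
As a reduced fraction: E[X] = 5/4 ≈ 1.25000.
Is E[X] < 1? NO.
Since E[X] ≥ 1, the first-moment bound is inconclusive at n = 6; it does NOT by itself certify R_4(3) > 6.

E[X] = 5/4 ≈ 1.25000; E[X] ≥ 1; first-moment method inconclusive here.


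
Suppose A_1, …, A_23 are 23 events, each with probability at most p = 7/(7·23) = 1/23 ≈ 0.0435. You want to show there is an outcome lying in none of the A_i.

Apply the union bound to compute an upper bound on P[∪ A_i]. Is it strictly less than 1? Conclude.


Union bound: P[∪_{i=1}^{23} A_i] ≤ Σ_i P[A_i] ≤ 23·p = 23·(1/23) = 1.
Numerically: 1 ≈ 1.0000.
Is 1 < 1? NO.
Since the bound 1 is ≥ 1, the union bound is uninformative here; it does NOT by itself certify existence.

23·p = 1 ≈ 1.0000; existence NOT certified by the union bound.


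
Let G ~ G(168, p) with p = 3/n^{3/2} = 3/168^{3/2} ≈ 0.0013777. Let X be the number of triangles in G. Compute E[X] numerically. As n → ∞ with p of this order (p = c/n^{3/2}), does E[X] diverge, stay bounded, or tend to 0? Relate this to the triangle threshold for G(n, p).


Number of potential triangles: C(168, 3) = 776216.
Each occurs with probability p³ ≈ (0.0013777)³ ≈ 2.6150018e-09.
By linearity: E[X] = C(168, 3)·p³ ≈ 776216 · 2.6150018e-09 ≈ 0.00203.
Since α = 3/2 > 1, p = c/n^{3/2} = o(1/n) is below the triangle threshold p ~ 1/n. Asymptotically E[X] ~ (c³/6)·n^{3(1−α)} = (3³/6)·n^{-1.5} → 0, so by Markov's inequality G has no triangles w.h.p.

E[X] ≈ 0.00203; in regime p = Θ(1/n^{3/2}) E[X] tends to 0 (below the triangle threshold p ~ 1/n).


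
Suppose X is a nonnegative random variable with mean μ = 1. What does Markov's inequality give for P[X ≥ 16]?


μ = E[X] = 1, a = 16.
Markov: P[X ≥ 16] ≤ μ/a = (1)/16 = 1/16.
Numerically: ≈ 0.062.
(Since a = 16 > μ = 1.000, the bound 1/16 is < 1 and informative.)

P[X ≥ 16] ≤ 1/16 ≈ 0.062.


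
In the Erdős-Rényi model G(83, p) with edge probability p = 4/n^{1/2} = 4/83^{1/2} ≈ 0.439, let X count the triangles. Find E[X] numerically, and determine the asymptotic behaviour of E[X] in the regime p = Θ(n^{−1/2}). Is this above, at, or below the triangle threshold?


Number of potential triangles: C(83, 3) = 91881.
Each occurs with probability p³ ≈ (0.439)³ ≈ 8.46375e-02.
By linearity: E[X] = C(83, 3)·p³ ≈ 91881 · 8.46375e-02 ≈ 7776.578.
Since α = 1/2 < 1, p = c/n^{1/2} ≫ 1/n is above the triangle threshold p ~ 1/n. Asymptotically E[X] ~ (c³/6)·n^{3(1−α)} = (4³/6)·n^{1.5} → ∞; triangles are abundant w.h.p.

E[X] ≈ 7776.578; in regime p = Θ(1/n^{1/2}) E[X] diverges (above the triangle threshold p ~ 1/n).


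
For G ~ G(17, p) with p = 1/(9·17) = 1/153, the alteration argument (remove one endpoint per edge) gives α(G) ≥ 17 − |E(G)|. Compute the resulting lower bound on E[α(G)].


E[|E(G)|] = C(17, 2)·p = 136 · (1/153) = 8/9.
E[α(G)] ≥ n − E[|E(G)|] = 17 − 8/9 = 145/9.
Numerically: ≈ 16.1111.
(This is only a lower bound; the true E[α(G)] may be larger.)

E[α(G)] ≥ 145/9 ≈ 16.1111.


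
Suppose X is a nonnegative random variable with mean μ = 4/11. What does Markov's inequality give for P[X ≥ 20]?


μ = E[X] = 4/11, a = 20.
Markov: P[X ≥ 20] ≤ μ/a = (4/11)/20 = 1/55.
Numerically: ≈ 0.01818.
(Since a = 20 > μ = 0.36364, the bound 1/55 is < 1 and informative.)

P[X ≥ 20] ≤ 1/55 ≈ 0.01818.


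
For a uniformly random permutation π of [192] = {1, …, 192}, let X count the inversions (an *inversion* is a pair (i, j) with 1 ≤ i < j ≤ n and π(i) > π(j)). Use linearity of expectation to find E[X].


Write X = Σ X_I over the C(192, 2) = 18336 pairs i < j, with X_I the indicator of one inversion.
There are 18336 indicators.
For each fixed pair i < j, the values π(i) and π(j) are two distinct elements of {1, …, 192} in uniformly random order; by symmetry P[π(i) > π(j)] = 1/2.
By linearity: E[X] = 18336 · (1/2) = C(192, 2) · (1/2) = 18336/2 = 9168 ≈ 9168.0000.

E[X] = 9168 = 9168.0000.


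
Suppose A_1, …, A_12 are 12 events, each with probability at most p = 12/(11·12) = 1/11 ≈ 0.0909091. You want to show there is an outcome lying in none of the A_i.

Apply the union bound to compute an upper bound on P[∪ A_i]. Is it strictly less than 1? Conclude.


Union bound: P[∪_{i=1}^{12} A_i] ≤ Σ_i P[A_i] ≤ 12·p = 12·(1/11) = 12/11.
Numerically: 12/11 ≈ 1.0909091.
Is 12/11 < 1? NO.
Since the bound 12/11 is ≥ 1, the union bound is uninformative here; it does NOT by itself certify existence.

12·p = 12/11 ≈ 1.0909091; existence NOT certified by the union bound.


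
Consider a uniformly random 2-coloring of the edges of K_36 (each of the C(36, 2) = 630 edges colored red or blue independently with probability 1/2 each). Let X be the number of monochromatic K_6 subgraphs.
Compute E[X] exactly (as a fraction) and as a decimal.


Let X = Σ_S X_S over the C(36, 6) = 1947792 subsets S of size 6, where X_S = 1 if the K_6 on S is monochromatic.
For a fixed S, the K_6 on S has C(6, 2) = 15 edges. P[all 15 edges red] = (1/2)^15, and likewise for blue, so P[monochromatic] = 2·(1/2)^15 = 2^{1 − 15} = 1/16384.
By linearity: E[X] = C(36, 6) · 2^{1 − 15} = 1947792 · 1/16384 = 121737/1024.
Numerically: E[X] ≈ 118.883789.

E[X] = C(36,6)·2^(1−C(6,2)) = 121737/1024 ≈ 118.883789.


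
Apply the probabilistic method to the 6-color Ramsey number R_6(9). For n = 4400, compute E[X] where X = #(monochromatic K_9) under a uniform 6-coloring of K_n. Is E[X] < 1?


E[X] = C(4400, 9) · 6^{1 − 36} = 1689489304164437494711163600 · 6^{−35} = 1689489304164437494711163600/1719070799748422591028658176.
As a reduced fraction: E[X] = 105593081510277343419447725/107441924984276411939291136 ≈ 0.983.
Is E[X] < 1? YES.
Since E[X] < 1, there exists a 6-coloring of K_{4400} with no monochromatic K_9; hence R_6(9) > 4400.

E[X] = 105593081510277343419447725/107441924984276411939291136 ≈ 0.983; E[X] < 1, so R_6(9) > 4400.


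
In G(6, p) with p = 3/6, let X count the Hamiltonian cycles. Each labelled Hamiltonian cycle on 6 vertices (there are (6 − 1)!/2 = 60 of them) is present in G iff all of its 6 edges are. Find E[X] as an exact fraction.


K_6 has (6 − 1)!/2 = 60 labelled Hamiltonian cycles.
For each such Hamiltonian cycle H, let X_H = 1 if all 6 edges of H are present in G. Then P[X_H = 1] = p^{6} = (1/2)^{6} = 1/64.
By linearity of expectation: E[X] = Σ_H E[X_H] = 60 · p^{6} = 60 · 1/64 = 15/16.
Numerically: E[X] ≈ 0.9375.

E[X] = 60 · (1/2)^{6} = 15/16 ≈ 0.9375.


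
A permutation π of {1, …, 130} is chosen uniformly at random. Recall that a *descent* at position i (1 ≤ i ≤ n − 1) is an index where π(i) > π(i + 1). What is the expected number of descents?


Write X = Σ X_I over i = 1, …, 129, with X_I the indicator of one descent.
There are 129 indicators.
For each fixed i, the pair (π(i), π(i+1)) is a uniformly random ordered pair of distinct values from {1, …, 130}; by symmetry P[π(i) > π(i+1)] = 1/2.
By linearity: E[X] = 129 · (1/2) = (130 − 1) · (1/2) = 129/2 ≈ 64.500.

E[X] = 129/2 = 64.500.


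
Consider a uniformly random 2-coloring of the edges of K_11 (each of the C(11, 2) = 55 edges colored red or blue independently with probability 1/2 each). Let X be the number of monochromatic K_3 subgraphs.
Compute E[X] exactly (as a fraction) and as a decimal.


Let X = Σ_S X_S over the C(11, 3) = 165 subsets S of size 3, where X_S = 1 if the K_3 on S is monochromatic.
For a fixed S, the K_3 on S has C(3, 2) = 3 edges. P[all 3 edges red] = (1/2)^3, and likewise for blue, so P[monochromatic] = 2·(1/2)^3 = 2^{1 − 3} = 1/4.
Summing: E[X] = C(11, 3) · 2^{1 − 3} = 165 · 1/4 = 165/4.
Numerically: E[X] ≈ 41.250.

E[X] = C(11,3)·2^(1−C(3,2)) = 165/4 ≈ 41.250.


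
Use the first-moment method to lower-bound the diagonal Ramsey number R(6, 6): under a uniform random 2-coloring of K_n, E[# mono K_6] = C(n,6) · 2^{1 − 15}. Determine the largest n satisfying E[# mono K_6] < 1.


We need C(n, 6) · 2^{1 − 15} < 1, i.e. C(n, 6) < 2^{15 − 1} = 16384.
Check values of n near the boundary:
  n = 11: C(11, 6) = 462; 462 < 16384? YES
  n = 12: C(12, 6) = 924; 924 < 16384? YES
  n = 13: C(13, 6) = 1716; 1716 < 16384? YES
  n = 14: C(14, 6) = 3003; 3003 < 16384? YES
  n = 15: C(15, 6) = 5005; 5005 < 16384? YES
  n = 16: C(16, 6) = 8008; 8008 < 16384? YES
  n = 17: C(17, 6) = 12376; 12376 < 16384? YES
  n = 18: C(18, 6) = 18564; 18564 < 16384? NO
  n = 19: C(19, 6) = 27132; 27132 < 16384? NO
The largest n with C(n, 6) < 16384 is n = 17 (where E[X] = 1547/2048 ≈ 0.75537). Hence R(6, 6) > 17, i.e. R(6, 6) ≥ 18.

Largest n = 17; hence R(6, 6) > 17.


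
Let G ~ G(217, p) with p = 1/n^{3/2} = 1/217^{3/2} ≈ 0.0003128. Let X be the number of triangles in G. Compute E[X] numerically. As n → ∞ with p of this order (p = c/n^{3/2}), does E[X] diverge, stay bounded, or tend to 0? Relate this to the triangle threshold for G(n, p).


Number of potential triangles: C(217, 3) = 1679580.
Each occurs with probability p³ ≈ (0.0003128)³ ≈ 3.061478e-11.
By linearity: E[X] = C(217, 3)·p³ ≈ 1679580 · 3.061478e-11 ≈ 0.0001.
Since α = 3/2 > 1, p = c/n^{3/2} = o(1/n) is below the triangle threshold p ~ 1/n. Asymptotically E[X] ~ (c³/6)·n^{3(1−α)} = (1³/6)·n^{-1.5} → 0, so by Markov's inequality G has no triangles w.h.p.

E[X] ≈ 0.0001; in regime p = Θ(1/n^{3/2}) E[X] tends to 0 (below the triangle threshold p ~ 1/n).


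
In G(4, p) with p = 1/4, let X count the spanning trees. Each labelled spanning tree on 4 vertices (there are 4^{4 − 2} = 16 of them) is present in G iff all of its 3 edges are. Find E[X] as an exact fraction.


K_4 has 4^{4 − 2} = 16 labelled spanning trees.
For each such spanning tree H, let X_H = 1 if all 3 edges of H are present in G. Then P[X_H = 1] = p^{3} = (1/4)^{3} = 1/64.
By linearity of expectation: E[X] = Σ_H E[X_H] = 16 · p^{3} = 16 · 1/64 = 1/4.
Numerically: E[X] ≈ 0.25.

E[X] = 16 · (1/4)^{3} = 1/4 ≈ 0.25.


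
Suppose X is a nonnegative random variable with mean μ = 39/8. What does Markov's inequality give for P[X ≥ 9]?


μ = E[X] = 39/8, a = 9.
Markov: P[X ≥ 9] ≤ μ/a = (39/8)/9 = 13/24.
Numerically: ≈ 0.542.
(Since a = 9 > μ = 4.875, the bound 13/24 is < 1 and informative.)

P[X ≥ 9] ≤ 13/24 ≈ 0.542.


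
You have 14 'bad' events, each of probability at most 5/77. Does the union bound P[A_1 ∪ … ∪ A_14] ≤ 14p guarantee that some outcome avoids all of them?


Union bound: P[∪_{i=1}^{14} A_i] ≤ Σ_i P[A_i] ≤ 14·p = 14·(5/77) = 10/11.
Numerically: 10/11 ≈ 0.90909.
Is 10/11 < 1? YES.
Since P[∪ A_i] ≤ 10/11 < 1, the complement has P[∩ A_i^c] ≥ 1 − 10/11 = 1/11 > 0, so some outcome avoids every A_i.

14·p = 10/11 ≈ 0.90909; existence CERTIFIED by the union bound.


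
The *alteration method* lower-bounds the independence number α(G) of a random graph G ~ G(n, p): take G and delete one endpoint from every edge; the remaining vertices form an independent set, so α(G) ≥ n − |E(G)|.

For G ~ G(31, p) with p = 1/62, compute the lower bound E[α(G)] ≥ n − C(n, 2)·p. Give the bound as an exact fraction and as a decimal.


E[|E(G)|] = C(31, 2)·p = 465 · (1/62) = 15/2.
E[α(G)] ≥ n − E[|E(G)|] = 31 − 15/2 = 47/2.
Numerically: ≈ 23.5000.
(This is only a lower bound; the true E[α(G)] may be larger.)

E[α(G)] ≥ 47/2 ≈ 23.5000.


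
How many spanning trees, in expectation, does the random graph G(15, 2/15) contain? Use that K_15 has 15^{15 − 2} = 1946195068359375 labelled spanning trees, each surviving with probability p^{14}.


K_15 has 15^{15 − 2} = 1946195068359375 labelled spanning trees.
For each such spanning tree H, let X_H = 1 if all 14 edges of H are present in G. Then P[X_H = 1] = p^{14} = (2/15)^{14} = 16384/29192926025390625.
Summing the indicators: E[X] = Σ_H E[X_H] = 1946195068359375 · p^{14} = 1946195068359375 · 16384/29192926025390625 = 16384/15.
Numerically: E[X] ≈ 1.09e+03.

E[X] = 1946195068359375 · (2/15)^{14} = 16384/15 ≈ 1.09e+03.


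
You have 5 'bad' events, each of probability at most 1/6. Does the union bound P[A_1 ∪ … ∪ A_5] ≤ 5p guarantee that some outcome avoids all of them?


Union bound: P[∪_{i=1}^{5} A_i] ≤ Σ_i P[A_i] ≤ 5·p = 5·(1/6) = 5/6.
Numerically: 5/6 ≈ 0.83333.
Is 5/6 < 1? YES.
Since P[∪ A_i] ≤ 5/6 < 1, the complement has P[∩ A_i^c] ≥ 1 − 5/6 = 1/6 > 0, so some outcome avoids every A_i.

5·p = 5/6 ≈ 0.83333; existence CERTIFIED by the union bound.


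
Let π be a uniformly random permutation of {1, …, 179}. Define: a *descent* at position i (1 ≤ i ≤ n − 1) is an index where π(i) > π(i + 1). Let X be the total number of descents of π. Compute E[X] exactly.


Write X = Σ X_I over i = 1, …, 178, with X_I the indicator of one descent.
There are 178 indicators.
For each fixed i, the pair (π(i), π(i+1)) is a uniformly random ordered pair of distinct values from {1, …, 179}; by symmetry P[π(i) > π(i+1)] = 1/2.
By linearity: E[X] = 178 · (1/2) = (179 − 1) · (1/2) = 89 ≈ 89.00000.

E[X] = 89 = 89.00000.


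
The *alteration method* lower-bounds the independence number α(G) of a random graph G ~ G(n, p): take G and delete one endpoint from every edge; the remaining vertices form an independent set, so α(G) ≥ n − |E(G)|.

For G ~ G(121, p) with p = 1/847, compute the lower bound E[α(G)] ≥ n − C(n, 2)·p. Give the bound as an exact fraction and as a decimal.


E[|E(G)|] = C(121, 2)·p = 7260 · (1/847) = 60/7.
E[α(G)] ≥ n − E[|E(G)|] = 121 − 60/7 = 787/7.
Numerically: ≈ 112.429.
(This is only a lower bound; the true E[α(G)] may be larger.)

E[α(G)] ≥ 787/7 ≈ 112.429.


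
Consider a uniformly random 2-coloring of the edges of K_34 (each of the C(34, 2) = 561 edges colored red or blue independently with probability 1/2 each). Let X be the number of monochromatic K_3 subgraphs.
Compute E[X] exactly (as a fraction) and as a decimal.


Let X = Σ_S X_S over the C(34, 3) = 5984 subsets S of size 3, where X_S = 1 if the K_3 on S is monochromatic.
For a fixed S, the K_3 on S has C(3, 2) = 3 edges. P[all 3 edges red] = (1/2)^3, and likewise for blue, so P[monochromatic] = 2·(1/2)^3 = 2^{1 − 3} = 1/4.
By linearity of expectation: E[X] = C(34, 3) · 2^{1 − 3} = 5984 · 1/4 = 1496.
Numerically: E[X] ≈ 1496.0000.

E[X] = C(34,3)·2^(1−C(3,2)) = 1496 ≈ 1496.0000.


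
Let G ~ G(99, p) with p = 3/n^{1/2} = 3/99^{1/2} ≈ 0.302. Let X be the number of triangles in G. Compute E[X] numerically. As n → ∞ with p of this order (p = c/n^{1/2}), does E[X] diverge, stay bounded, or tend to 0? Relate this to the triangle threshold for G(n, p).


Number of potential triangles: C(99, 3) = 156849.
Each occurs with probability p³ ≈ (0.302)³ ≈ 2.74101e-02.
By linearity: E[X] = C(99, 3)·p³ ≈ 156849 · 2.74101e-02 ≈ 4299.250.
Since α = 1/2 < 1, p = c/n^{1/2} ≫ 1/n is above the triangle threshold p ~ 1/n. Asymptotically E[X] ~ (c³/6)·n^{3(1−α)} = (3³/6)·n^{1.5} → ∞; triangles are abundant w.h.p.

E[X] ≈ 4299.250; in regime p = Θ(1/n^{1/2}) E[X] diverges (above the triangle threshold p ~ 1/n).


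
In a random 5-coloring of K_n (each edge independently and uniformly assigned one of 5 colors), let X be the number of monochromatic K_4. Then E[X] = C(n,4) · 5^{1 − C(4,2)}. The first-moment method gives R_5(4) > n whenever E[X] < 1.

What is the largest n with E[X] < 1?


We need C(n, 4) · 5^{1 − 6} < 1, i.e. C(n, 4) < 5^{6 − 1} = 3125.
Check values of n near the boundary:
  n = 12: C(12, 4) = 495; 495 < 3125? YES
  n = 13: C(13, 4) = 715; 715 < 3125? YES
  n = 14: C(14, 4) = 1001; 1001 < 3125? YES
  n = 15: C(15, 4) = 1365; 1365 < 3125? YES
  n = 16: C(16, 4) = 1820; 1820 < 3125? YES
  n = 17: C(17, 4) = 2380; 2380 < 3125? YES
  n = 18: C(18, 4) = 3060; 3060 < 3125? YES
  n = 19: C(19, 4) = 3876; 3876 < 3125? NO
  n = 20: C(20, 4) = 4845; 4845 < 3125? NO
The largest n with C(n, 4) < 3125 is n = 18 (where E[X] = 612/625 ≈ 0.979200). Hence R_5(4) > 18, i.e. R_5(4) ≥ 19.

Largest n = 18; hence R_5(4) > 18.


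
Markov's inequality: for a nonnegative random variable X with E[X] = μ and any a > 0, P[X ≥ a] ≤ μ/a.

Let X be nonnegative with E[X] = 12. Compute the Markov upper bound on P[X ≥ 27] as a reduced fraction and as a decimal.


μ = E[X] = 12, a = 27.
Markov: P[X ≥ 27] ≤ μ/a = (12)/27 = 4/9.
Numerically: ≈ 0.44444.
(Since a = 27 > μ = 12.00000, the bound 4/9 is < 1 and informative.)

P[X ≥ 27] ≤ 4/9 ≈ 0.44444.


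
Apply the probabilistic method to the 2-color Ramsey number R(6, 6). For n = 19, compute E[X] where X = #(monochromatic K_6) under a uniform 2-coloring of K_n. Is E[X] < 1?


E[X] = C(19, 6) · 2^{1 − 15} = 27132 · 2^{−14} = 27132/16384.
As a reduced fraction: E[X] = 6783/4096 ≈ 1.656.
Is E[X] < 1? NO.
Since E[X] ≥ 1, the first-moment bound is inconclusive at n = 19; it does NOT by itself certify R(6, 6) > 19.

E[X] = 6783/4096 ≈ 1.656; E[X] ≥ 1; first-moment method inconclusive here.


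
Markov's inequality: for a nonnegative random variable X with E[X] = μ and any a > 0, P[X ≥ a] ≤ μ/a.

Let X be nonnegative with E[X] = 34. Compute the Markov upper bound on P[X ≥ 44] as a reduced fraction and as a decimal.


μ = E[X] = 34, a = 44.
Markov: P[X ≥ 44] ≤ μ/a = (34)/44 = 17/22.
Numerically: ≈ 0.773.
(Since a = 44 > μ = 34.000, the bound 17/22 is < 1 and informative.)

P[X ≥ 44] ≤ 17/22 ≈ 0.773.


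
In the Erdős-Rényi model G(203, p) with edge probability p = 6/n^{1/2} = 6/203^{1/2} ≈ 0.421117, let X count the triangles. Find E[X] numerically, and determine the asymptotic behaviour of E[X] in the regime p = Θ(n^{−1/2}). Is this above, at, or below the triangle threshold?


Number of potential triangles: C(203, 3) = 1373701.
Each occurs with probability p³ ≈ (0.421117)³ ≈ 7.46809260e-02.
By linearity: E[X] = C(203, 3)·p³ ≈ 1373701 · 7.46809260e-02 ≈ 102589.262721.
Since α = 1/2 < 1, p = c/n^{1/2} ≫ 1/n is above the triangle threshold p ~ 1/n. Asymptotically E[X] ~ (c³/6)·n^{3(1−α)} = (6³/6)·n^{1.5} → ∞; triangles are abundant w.h.p.

E[X] ≈ 102589.262721; in regime p = Θ(1/n^{1/2}) E[X] diverges (above the triangle threshold p ~ 1/n).


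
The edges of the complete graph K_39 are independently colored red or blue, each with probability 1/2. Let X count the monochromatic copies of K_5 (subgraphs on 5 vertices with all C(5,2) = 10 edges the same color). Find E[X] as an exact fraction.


Let X = Σ_S X_S over the C(39, 5) = 575757 subsets S of size 5, where X_S = 1 if the K_5 on S is monochromatic.
For a fixed S, the K_5 on S has C(5, 2) = 10 edges. P[all 10 edges red] = (1/2)^10, and likewise for blue, so P[monochromatic] = 2·(1/2)^10 = 2^{1 − 10} = 1/512.
Summing: E[X] = C(39, 5) · 2^{1 − 10} = 575757 · 1/512 = 575757/512.
Numerically: E[X] ≈ 1124.52539.

E[X] = C(39,5)·2^(1−C(5,2)) = 575757/512 ≈ 1124.52539.


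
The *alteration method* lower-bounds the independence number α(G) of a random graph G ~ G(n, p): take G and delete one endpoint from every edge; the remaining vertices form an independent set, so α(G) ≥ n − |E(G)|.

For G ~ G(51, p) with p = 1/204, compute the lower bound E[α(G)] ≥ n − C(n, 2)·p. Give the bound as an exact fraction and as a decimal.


E[|E(G)|] = C(51, 2)·p = 1275 · (1/204) = 25/4.
E[α(G)] ≥ n − E[|E(G)|] = 51 − 25/4 = 179/4.
Numerically: ≈ 44.7500.
(This is only a lower bound; the true E[α(G)] may be larger.)

E[α(G)] ≥ 179/4 ≈ 44.7500.


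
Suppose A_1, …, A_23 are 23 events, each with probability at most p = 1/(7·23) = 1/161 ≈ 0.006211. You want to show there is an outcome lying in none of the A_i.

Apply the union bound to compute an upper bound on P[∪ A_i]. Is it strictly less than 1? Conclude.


Union bound: P[∪_{i=1}^{23} A_i] ≤ Σ_i P[A_i] ≤ 23·p = 23·(1/161) = 1/7.
Numerically: 1/7 ≈ 0.142857.
Is 1/7 < 1? YES.
Since P[∪ A_i] ≤ 1/7 < 1, the complement has P[∩ A_i^c] ≥ 1 − 1/7 = 6/7 > 0, so some outcome avoids every A_i.

23·p = 1/7 ≈ 0.142857; existence CERTIFIED by the union bound.


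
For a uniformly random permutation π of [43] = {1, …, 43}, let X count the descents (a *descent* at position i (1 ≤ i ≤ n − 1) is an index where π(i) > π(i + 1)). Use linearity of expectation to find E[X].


Write X = Σ X_I over i = 1, …, 42, with X_I the indicator of one descent.
There are 42 indicators.
For each fixed i, the pair (π(i), π(i+1)) is a uniformly random ordered pair of distinct values from {1, …, 43}; by symmetry P[π(i) > π(i+1)] = 1/2.
By linearity: E[X] = 42 · (1/2) = (43 − 1) · (1/2) = 21 ≈ 21.00000.

E[X] = 21 = 21.00000.


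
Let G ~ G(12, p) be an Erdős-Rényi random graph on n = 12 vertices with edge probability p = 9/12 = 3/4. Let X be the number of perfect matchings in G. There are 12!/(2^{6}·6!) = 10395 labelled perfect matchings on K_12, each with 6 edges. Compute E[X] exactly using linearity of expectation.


K_12 has 12!/(2^{6}·6!) = 10395 labelled perfect matchings.
For each such perfect matching H, let X_H = 1 if all 6 edges of H are present in G. Then P[X_H = 1] = p^{6} = (3/4)^{6} = 729/4096.
By linearity of expectation: E[X] = Σ_H E[X_H] = 10395 · p^{6} = 10395 · 729/4096 = 7577955/4096.
Numerically: E[X] ≈ 1850.

E[X] = 10395 · (3/4)^{6} = 7577955/4096 ≈ 1850.


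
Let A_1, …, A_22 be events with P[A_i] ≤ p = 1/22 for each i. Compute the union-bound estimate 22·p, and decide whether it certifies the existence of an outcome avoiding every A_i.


Union bound: P[∪_{i=1}^{22} A_i] ≤ Σ_i P[A_i] ≤ 22·p = 22·(1/22) = 1.
Numerically: 1 ≈ 1.0000000.
Is 1 < 1? NO.
Since the bound 1 is ≥ 1, the union bound is uninformative here; it does NOT by itself certify existence.

22·p = 1 ≈ 1.0000000; existence NOT certified by the union bound.


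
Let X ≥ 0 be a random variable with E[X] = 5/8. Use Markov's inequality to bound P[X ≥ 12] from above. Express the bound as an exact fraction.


μ = E[X] = 5/8, a = 12.
Markov: P[X ≥ 12] ≤ μ/a = (5/8)/12 = 5/96.
Numerically: ≈ 0.05208.
(Since a = 12 > μ = 0.62500, the bound 5/96 is < 1 and informative.)

P[X ≥ 12] ≤ 5/96 ≈ 0.05208.


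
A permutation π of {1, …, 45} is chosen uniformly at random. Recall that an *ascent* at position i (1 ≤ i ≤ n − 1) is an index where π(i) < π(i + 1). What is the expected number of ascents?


Write X = Σ X_I over i = 1, …, 44, with X_I the indicator of one ascent.
There are 44 indicators.
For each fixed i, the pair (π(i), π(i+1)) is a uniformly random ordered pair of distinct values from {1, …, 45}; by symmetry P[π(i) < π(i+1)] = 1/2.
By linearity: E[X] = 44 · (1/2) = (45 − 1) · (1/2) = 22 ≈ 22.00000.

E[X] = 22 = 22.00000.


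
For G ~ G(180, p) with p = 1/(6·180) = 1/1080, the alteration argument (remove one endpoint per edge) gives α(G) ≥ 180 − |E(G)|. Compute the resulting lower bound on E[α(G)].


E[|E(G)|] = C(180, 2)·p = 16110 · (1/1080) = 179/12.
E[α(G)] ≥ n − E[|E(G)|] = 180 − 179/12 = 1981/12.
Numerically: ≈ 165.083333.
(This is only a lower bound; the true E[α(G)] may be larger.)

E[α(G)] ≥ 1981/12 ≈ 165.083333.


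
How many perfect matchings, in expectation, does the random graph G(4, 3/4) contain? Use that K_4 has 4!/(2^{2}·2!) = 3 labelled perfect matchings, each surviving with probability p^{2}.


K_4 has 4!/(2^{2}·2!) = 3 labelled perfect matchings.
For each such perfect matching H, let X_H = 1 if all 2 edges of H are present in G. Then P[X_H = 1] = p^{2} = (3/4)^{2} = 9/16.
By linearity of expectation: E[X] = Σ_H E[X_H] = 3 · p^{2} = 3 · 9/16 = 27/16.
Numerically: E[X] ≈ 1.6875.

E[X] = 3 · (3/4)^{2} = 27/16 ≈ 1.6875.


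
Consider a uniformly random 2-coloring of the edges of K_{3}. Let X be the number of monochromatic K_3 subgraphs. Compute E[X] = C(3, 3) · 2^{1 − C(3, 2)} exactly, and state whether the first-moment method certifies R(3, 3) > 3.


E[X] = C(3, 3) · 2^{1 − 3} = 1 · 2^{−2} = 1/4.
As a reduced fraction: E[X] = 1/4 ≈ 0.2500.
Is E[X] < 1? YES.
Since E[X] < 1, there exists a 2-coloring of K_{3} with no monochromatic K_3; hence R(3, 3) > 3.

E[X] = 1/4 ≈ 0.2500; E[X] < 1, so R(3, 3) > 3.


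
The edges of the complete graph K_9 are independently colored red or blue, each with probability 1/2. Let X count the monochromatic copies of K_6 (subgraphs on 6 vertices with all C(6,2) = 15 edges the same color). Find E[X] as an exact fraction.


Let X = Σ_S X_S over the C(9, 6) = 84 subsets S of size 6, where X_S = 1 if the K_6 on S is monochromatic.
For a fixed S, the K_6 on S has C(6, 2) = 15 edges. P[all 15 edges red] = (1/2)^15, and likewise for blue, so P[monochromatic] = 2·(1/2)^15 = 2^{1 − 15} = 1/16384.
By linearity: E[X] = C(9, 6) · 2^{1 − 15} = 84 · 1/16384 = 21/4096.
Numerically: E[X] ≈ 0.0051.

E[X] = C(9,6)·2^(1−C(6,2)) = 21/4096 ≈ 0.0051.


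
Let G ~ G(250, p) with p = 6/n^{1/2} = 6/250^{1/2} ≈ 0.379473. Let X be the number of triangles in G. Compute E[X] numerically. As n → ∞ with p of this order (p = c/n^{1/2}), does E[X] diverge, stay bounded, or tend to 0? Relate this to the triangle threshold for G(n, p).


Number of potential triangles: C(250, 3) = 2573000.
Each occurs with probability p³ ≈ (0.379473)³ ≈ 5.46441580e-02.
By linearity: E[X] = C(250, 3)·p³ ≈ 2573000 · 5.46441580e-02 ≈ 140599.418451.
Since α = 1/2 < 1, p = c/n^{1/2} ≫ 1/n is above the triangle threshold p ~ 1/n. Asymptotically E[X] ~ (c³/6)·n^{3(1−α)} = (6³/6)·n^{1.5} → ∞; triangles are abundant w.h.p.

E[X] ≈ 140599.418451; in regime p = Θ(1/n^{1/2}) E[X] diverges (above the triangle threshold p ~ 1/n).


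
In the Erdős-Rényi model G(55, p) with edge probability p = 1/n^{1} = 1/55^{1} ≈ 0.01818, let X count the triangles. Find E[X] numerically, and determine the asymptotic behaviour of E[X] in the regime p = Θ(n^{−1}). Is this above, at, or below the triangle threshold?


Number of potential triangles: C(55, 3) = 26235.
Each occurs with probability p³ ≈ (0.01818)³ ≈ 6.010518e-06.
By linearity: E[X] = C(55, 3)·p³ ≈ 26235 · 6.010518e-06 ≈ 0.1577.
Here α = 1, so p = 1/n is exactly at the triangle threshold p ~ 1/n. Asymptotically E[X] → c³/6 = 1³/6 = 1/6 ≈ 0.1667, a bounded constant. In this regime the triangle count is asymptotically Poisson(c³/6).

E[X] ≈ 0.1577; in regime p = Θ(1/n^{1}) E[X] stays bounded (at the triangle threshold p ~ 1/n).


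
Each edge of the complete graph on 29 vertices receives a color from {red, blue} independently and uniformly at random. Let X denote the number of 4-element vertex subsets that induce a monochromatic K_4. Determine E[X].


Let X = Σ_S X_S over the C(29, 4) = 23751 subsets S of size 4, where X_S = 1 if the K_4 on S is monochromatic.
For a fixed S, the K_4 on S has C(4, 2) = 6 edges. P[all 6 edges red] = (1/2)^6, and likewise for blue, so P[monochromatic] = 2·(1/2)^6 = 2^{1 − 6} = 1/32.
Summing: E[X] = C(29, 4) · 2^{1 − 6} = 23751 · 1/32 = 23751/32.
Numerically: E[X] ≈ 742.219.

E[X] = C(29,4)·2^(1−C(4,2)) = 23751/32 ≈ 742.219.


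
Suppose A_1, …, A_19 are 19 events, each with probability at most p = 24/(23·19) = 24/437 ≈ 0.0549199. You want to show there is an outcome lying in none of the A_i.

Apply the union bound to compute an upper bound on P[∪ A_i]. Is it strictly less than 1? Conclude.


Union bound: P[∪_{i=1}^{19} A_i] ≤ Σ_i P[A_i] ≤ 19·p = 19·(24/437) = 24/23.
Numerically: 24/23 ≈ 1.0434783.
Is 24/23 < 1? NO.
Since the bound 24/23 is ≥ 1, the union bound is uninformative here; it does NOT by itself certify existence.

19·p = 24/23 ≈ 1.0434783; existence NOT certified by the union bound.


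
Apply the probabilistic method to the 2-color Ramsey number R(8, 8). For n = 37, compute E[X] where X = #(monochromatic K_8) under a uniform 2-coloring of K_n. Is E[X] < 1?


E[X] = C(37, 8) · 2^{1 − 28} = 38608020 · 2^{−27} = 38608020/134217728.
As a reduced fraction: E[X] = 9652005/33554432 ≈ 0.2876522.
Is E[X] < 1? YES.
Since E[X] < 1, there exists a 2-coloring of K_{37} with no monochromatic K_8; hence R(8, 8) > 37.

E[X] = 9652005/33554432 ≈ 0.2876522; E[X] < 1, so R(8, 8) > 37.


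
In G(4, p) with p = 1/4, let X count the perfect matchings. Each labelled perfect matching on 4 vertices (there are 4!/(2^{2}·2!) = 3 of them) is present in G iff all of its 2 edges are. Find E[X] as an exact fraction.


K_4 has 4!/(2^{2}·2!) = 3 labelled perfect matchings.
For each such perfect matching H, let X_H = 1 if all 2 edges of H are present in G. Then P[X_H = 1] = p^{2} = (1/4)^{2} = 1/16.
By linearity: E[X] = Σ_H E[X_H] = 3 · p^{2} = 3 · 1/16 = 3/16.
Numerically: E[X] ≈ 0.1875.

E[X] = 3 · (1/4)^{2} = 3/16 ≈ 0.1875.


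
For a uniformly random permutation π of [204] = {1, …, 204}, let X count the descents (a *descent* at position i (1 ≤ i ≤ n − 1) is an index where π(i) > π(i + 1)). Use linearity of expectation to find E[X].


Write X = Σ X_I over i = 1, …, 203, with X_I the indicator of one descent.
There are 203 indicators.
For each fixed i, the pair (π(i), π(i+1)) is a uniformly random ordered pair of distinct values from {1, …, 204}; by symmetry P[π(i) > π(i+1)] = 1/2.
By linearity: E[X] = 203 · (1/2) = (204 − 1) · (1/2) = 203/2 ≈ 101.500.

E[X] = 203/2 = 101.500.


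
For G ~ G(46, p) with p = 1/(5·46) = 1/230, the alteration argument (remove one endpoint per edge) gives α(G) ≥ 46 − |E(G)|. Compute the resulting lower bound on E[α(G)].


E[|E(G)|] = C(46, 2)·p = 1035 · (1/230) = 9/2.
E[α(G)] ≥ n − E[|E(G)|] = 46 − 9/2 = 83/2.
Numerically: ≈ 41.500000.
(This is only a lower bound; the true E[α(G)] may be larger.)

E[α(G)] ≥ 83/2 ≈ 41.500000.


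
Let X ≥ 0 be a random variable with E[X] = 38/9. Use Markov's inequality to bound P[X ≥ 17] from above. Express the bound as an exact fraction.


μ = E[X] = 38/9, a = 17.
Markov: P[X ≥ 17] ≤ μ/a = (38/9)/17 = 38/153.
Numerically: ≈ 0.248366.
(Since a = 17 > μ = 4.222222, the bound 38/153 is < 1 and informative.)

P[X ≥ 17] ≤ 38/153 ≈ 0.248366.


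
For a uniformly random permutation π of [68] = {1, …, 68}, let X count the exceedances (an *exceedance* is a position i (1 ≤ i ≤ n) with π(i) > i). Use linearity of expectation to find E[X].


Write X = Σ_{i=1}^{68} X_i, where X_i = 1_{π(i) > i}.
For each fixed i, π(i) is uniform over {1, …, 68} (marginal of a uniform permutation), so P[π(i) > i] = (n − i)/n. Summing: Σ_{i=1}^{68} (n − i)/n = (0 + 1 + … + 67)/68 = 68(68 − 1)/(2·68) = (68 − 1)/2.
Hence E[X] = Σ_{i=1}^{68} (68 − i)/68 = 67/2 ≈ 33.5000.

E[X] = 67/2 = 33.5000.


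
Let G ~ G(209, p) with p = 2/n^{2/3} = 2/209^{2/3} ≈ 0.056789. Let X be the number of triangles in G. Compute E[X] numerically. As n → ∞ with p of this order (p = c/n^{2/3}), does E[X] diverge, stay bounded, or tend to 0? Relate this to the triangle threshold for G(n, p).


Number of potential triangles: C(209, 3) = 1499784.
Each occurs with probability p³ ≈ (0.056789)³ ≈ 1.8314599e-04.
By linearity: E[X] = C(209, 3)·p³ ≈ 1499784 · 1.8314599e-04 ≈ 274.67943.
Since α = 2/3 < 1, p = c/n^{2/3} ≫ 1/n is above the triangle threshold p ~ 1/n. Asymptotically E[X] ~ (c³/6)·n^{3(1−α)} = (2³/6)·n^{1} → ∞; triangles are abundant w.h.p.

E[X] ≈ 274.67943; in regime p = Θ(1/n^{2/3}) E[X] diverges (above the triangle threshold p ~ 1/n).


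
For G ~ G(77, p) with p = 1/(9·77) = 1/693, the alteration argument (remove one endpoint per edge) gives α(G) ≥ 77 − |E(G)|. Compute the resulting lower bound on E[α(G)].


E[|E(G)|] = C(77, 2)·p = 2926 · (1/693) = 38/9.
E[α(G)] ≥ n − E[|E(G)|] = 77 − 38/9 = 655/9.
Numerically: ≈ 72.777778.
(This is only a lower bound; the true E[α(G)] may be larger.)

E[α(G)] ≥ 655/9 ≈ 72.777778.


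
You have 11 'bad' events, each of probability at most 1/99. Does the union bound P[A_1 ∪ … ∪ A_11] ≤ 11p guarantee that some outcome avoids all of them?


Union bound: P[∪_{i=1}^{11} A_i] ≤ Σ_i P[A_i] ≤ 11·p = 11·(1/99) = 1/9.
Numerically: 1/9 ≈ 0.11111.
Is 1/9 < 1? YES.
Since P[∪ A_i] ≤ 1/9 < 1, the complement has P[∩ A_i^c] ≥ 1 − 1/9 = 8/9 > 0, so some outcome avoids every A_i.

11·p = 1/9 ≈ 0.11111; existence CERTIFIED by the union bound.


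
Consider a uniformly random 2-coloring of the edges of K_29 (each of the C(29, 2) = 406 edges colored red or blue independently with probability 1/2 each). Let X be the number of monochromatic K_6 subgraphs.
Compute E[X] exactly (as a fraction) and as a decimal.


Let X = Σ_S X_S over the C(29, 6) = 475020 subsets S of size 6, where X_S = 1 if the K_6 on S is monochromatic.
For a fixed S, the K_6 on S has C(6, 2) = 15 edges. P[all 15 edges red] = (1/2)^15, and likewise for blue, so P[monochromatic] = 2·(1/2)^15 = 2^{1 − 15} = 1/16384.
By linearity of expectation: E[X] = C(29, 6) · 2^{1 − 15} = 475020 · 1/16384 = 118755/4096.
Numerically: E[X] ≈ 28.992920.

E[X] = C(29,6)·2^(1−C(6,2)) = 118755/4096 ≈ 28.992920.


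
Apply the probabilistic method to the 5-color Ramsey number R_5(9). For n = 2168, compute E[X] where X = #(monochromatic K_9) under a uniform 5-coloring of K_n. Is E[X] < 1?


E[X] = C(2168, 9) · 5^{1 − 36} = 2867804175977929537095120 · 5^{−35} = 2867804175977929537095120/2910383045673370361328125.
As a reduced fraction: E[X] = 573560835195585907419024/582076609134674072265625 ≈ 0.985.
Is E[X] < 1? YES.
Since E[X] < 1, there exists a 5-coloring of K_{2168} with no monochromatic K_9; hence R_5(9) > 2168.

E[X] = 573560835195585907419024/582076609134674072265625 ≈ 0.985; E[X] < 1, so R_5(9) > 2168.


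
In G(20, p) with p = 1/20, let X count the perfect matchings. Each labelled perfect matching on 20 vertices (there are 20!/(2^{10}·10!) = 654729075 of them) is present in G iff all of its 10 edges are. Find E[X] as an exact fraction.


K_20 has 20!/(2^{10}·10!) = 654729075 labelled perfect matchings.
For each such perfect matching H, let X_H = 1 if all 10 edges of H are present in G. Then P[X_H = 1] = p^{10} = (1/20)^{10} = 1/10240000000000.
Summing the indicators: E[X] = Σ_H E[X_H] = 654729075 · p^{10} = 654729075 · 1/10240000000000 = 26189163/409600000000.
Numerically: E[X] ≈ 6.394e-05.

E[X] = 654729075 · (1/20)^{10} = 26189163/409600000000 ≈ 6.394e-05.


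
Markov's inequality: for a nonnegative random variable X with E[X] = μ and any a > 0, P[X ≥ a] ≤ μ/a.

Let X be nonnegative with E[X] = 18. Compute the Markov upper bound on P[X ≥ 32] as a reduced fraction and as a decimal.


μ = E[X] = 18, a = 32.
Markov: P[X ≥ 32] ≤ μ/a = (18)/32 = 9/16.
Numerically: ≈ 0.5625.
(Since a = 32 > μ = 18.0000, the bound 9/16 is < 1 and informative.)

P[X ≥ 32] ≤ 9/16 ≈ 0.5625.


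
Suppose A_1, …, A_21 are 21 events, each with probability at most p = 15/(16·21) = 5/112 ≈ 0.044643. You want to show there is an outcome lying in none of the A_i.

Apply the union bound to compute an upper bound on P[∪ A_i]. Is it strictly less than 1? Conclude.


Union bound: P[∪_{i=1}^{21} A_i] ≤ Σ_i P[A_i] ≤ 21·p = 21·(5/112) = 15/16.
Numerically: 15/16 ≈ 0.937500.
Is 15/16 < 1? YES.
Since P[∪ A_i] ≤ 15/16 < 1, the complement has P[∩ A_i^c] ≥ 1 − 15/16 = 1/16 > 0, so some outcome avoids every A_i.

21·p = 15/16 ≈ 0.937500; existence CERTIFIED by the union bound.


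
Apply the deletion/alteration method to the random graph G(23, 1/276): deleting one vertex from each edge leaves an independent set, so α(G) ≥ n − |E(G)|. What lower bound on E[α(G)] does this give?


E[|E(G)|] = C(23, 2)·p = 253 · (1/276) = 11/12.
E[α(G)] ≥ n − E[|E(G)|] = 23 − 11/12 = 265/12.
Numerically: ≈ 22.0833.
(This is only a lower bound; the true E[α(G)] may be larger.)

E[α(G)] ≥ 265/12 ≈ 22.0833.


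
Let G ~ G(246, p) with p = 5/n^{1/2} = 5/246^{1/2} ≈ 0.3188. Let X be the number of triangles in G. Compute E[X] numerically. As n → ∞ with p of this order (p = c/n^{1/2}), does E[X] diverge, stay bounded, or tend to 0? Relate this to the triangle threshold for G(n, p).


Number of potential triangles: C(246, 3) = 2450980.
Each occurs with probability p³ ≈ (0.3188)³ ≈ 3.239719e-02.
By linearity: E[X] = C(246, 3)·p³ ≈ 2450980 · 3.239719e-02 ≈ 79404.8665.
Since α = 1/2 < 1, p = c/n^{1/2} ≫ 1/n is above the triangle threshold p ~ 1/n. Asymptotically E[X] ~ (c³/6)·n^{3(1−α)} = (5³/6)·n^{1.5} → ∞; triangles are abundant w.h.p.

E[X] ≈ 79404.8665; in regime p = Θ(1/n^{1/2}) E[X] diverges (above the triangle threshold p ~ 1/n).


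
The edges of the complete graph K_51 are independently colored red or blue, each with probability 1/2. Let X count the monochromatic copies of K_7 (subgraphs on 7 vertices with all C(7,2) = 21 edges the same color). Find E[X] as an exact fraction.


Let X = Σ_S X_S over the C(51, 7) = 115775100 subsets S of size 7, where X_S = 1 if the K_7 on S is monochromatic.
For a fixed S, the K_7 on S has C(7, 2) = 21 edges. P[all 21 edges red] = (1/2)^21, and likewise for blue, so P[monochromatic] = 2·(1/2)^21 = 2^{1 − 21} = 1/1048576.
By linearity of expectation: E[X] = C(51, 7) · 2^{1 − 21} = 115775100 · 1/1048576 = 28943775/262144.
Numerically: E[X] ≈ 110.411739.

E[X] = C(51,7)·2^(1−C(7,2)) = 28943775/262144 ≈ 110.411739.


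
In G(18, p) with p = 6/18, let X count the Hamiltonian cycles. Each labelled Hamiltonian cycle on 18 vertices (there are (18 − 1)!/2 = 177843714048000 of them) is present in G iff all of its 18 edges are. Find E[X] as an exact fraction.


K_18 has (18 − 1)!/2 = 177843714048000 labelled Hamiltonian cycles.
For each such Hamiltonian cycle H, let X_H = 1 if all 18 edges of H are present in G. Then P[X_H = 1] = p^{18} = (1/3)^{18} = 1/387420489.
By linearity: E[X] = Σ_H E[X_H] = 177843714048000 · p^{18} = 177843714048000 · 1/387420489 = 243955712000/531441.
Numerically: E[X] ≈ 4.5905e+05.

E[X] = 177843714048000 · (1/3)^{18} = 243955712000/531441 ≈ 4.5905e+05.


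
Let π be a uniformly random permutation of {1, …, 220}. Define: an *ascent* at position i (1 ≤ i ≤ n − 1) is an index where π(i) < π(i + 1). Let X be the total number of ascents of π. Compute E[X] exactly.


Write X = Σ X_I over i = 1, …, 219, with X_I the indicator of one ascent.
There are 219 indicators.
For each fixed i, the pair (π(i), π(i+1)) is a uniformly random ordered pair of distinct values from {1, …, 220}; by symmetry P[π(i) < π(i+1)] = 1/2.
By linearity: E[X] = 219 · (1/2) = (220 − 1) · (1/2) = 219/2 ≈ 109.500000.

E[X] = 219/2 = 109.500000.
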